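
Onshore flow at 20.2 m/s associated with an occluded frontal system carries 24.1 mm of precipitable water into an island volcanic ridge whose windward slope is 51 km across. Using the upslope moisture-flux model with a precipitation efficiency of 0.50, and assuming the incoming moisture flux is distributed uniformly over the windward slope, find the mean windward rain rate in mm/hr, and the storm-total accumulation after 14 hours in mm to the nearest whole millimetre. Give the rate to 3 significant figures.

Incoming column moisture flux per unit ridge length: F = V × PW = 20.2 × 24.1 = 486.82 mm·m/s.
Spread over the 51 km slope with efficiency ε = 0.50: R = ε·F/W = 0.50 × 486.82 / 51000 m = 4.773e-03 mm/s.
R = 4.773e-03 × 3600 = 17.2 mm/hr.
Over 14 h: total = 17.2 × 14 = 240.8 ≈ 241 mm.

R ≈ 17.2 mm/hr; total ≈ 241 mm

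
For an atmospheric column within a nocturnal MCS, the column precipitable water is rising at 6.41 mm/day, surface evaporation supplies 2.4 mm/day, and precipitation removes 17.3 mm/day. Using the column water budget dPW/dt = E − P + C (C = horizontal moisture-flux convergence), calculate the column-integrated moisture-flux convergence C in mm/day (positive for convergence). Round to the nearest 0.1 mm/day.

C ≈ 21.3 mm/day

dPW/dt = +6.41 mm/day.
C = dPW/dt − E + P = (+6.41) − 2.4 + 17.3 = 21.3 mm/day.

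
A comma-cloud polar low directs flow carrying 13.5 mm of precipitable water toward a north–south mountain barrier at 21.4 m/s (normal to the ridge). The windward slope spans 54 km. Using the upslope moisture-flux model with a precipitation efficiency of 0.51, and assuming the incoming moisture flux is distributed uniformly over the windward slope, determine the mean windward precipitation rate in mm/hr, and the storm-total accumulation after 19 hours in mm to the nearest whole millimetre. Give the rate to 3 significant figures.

R ≈ 9.82 mm/hr; total ≈ 187 mm

Incoming column moisture flux per unit ridge length: F = V × PW = 21.4 × 13.5 = 288.9 mm·m/s.
Spread over the 54 km slope with efficiency ε = 0.51: R = ε·F/W = 0.51 × 288.9 / 54000 m = 2.729e-03 mm/s.
R = 2.729e-03 × 3600 = 9.82 mm/hr.
Over 19 h: total = 9.82 × 19 = 186.58 ≈ 187 mm.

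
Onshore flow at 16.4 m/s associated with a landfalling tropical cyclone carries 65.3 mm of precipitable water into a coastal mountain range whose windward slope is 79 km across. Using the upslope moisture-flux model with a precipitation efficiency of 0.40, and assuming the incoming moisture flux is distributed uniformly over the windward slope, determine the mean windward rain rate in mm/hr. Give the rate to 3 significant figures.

R ≈ 19.5 mm/hr

Incoming column moisture flux per unit ridge length: F = V × PW = 16.4 × 65.3 = 1070.92 mm·m/s.
Spread over the 79 km slope with efficiency ε = 0.40: R = ε·F/W = 0.40 × 1070.92 / 79000 m = 5.422e-03 mm/s.
R = 5.422e-03 × 3600 = 19.5 mm/hr.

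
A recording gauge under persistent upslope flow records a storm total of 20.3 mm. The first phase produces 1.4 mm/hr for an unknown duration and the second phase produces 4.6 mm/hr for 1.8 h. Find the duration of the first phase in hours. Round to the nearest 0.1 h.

duration ≈ 8.6 h

Known phases: 4.6 × 1.8 = 8.28 mm.
Remaining depth = 20.3 − 8.28 = 12.02 mm.
Duration = 12.02 / 1.4 = 8.6 h.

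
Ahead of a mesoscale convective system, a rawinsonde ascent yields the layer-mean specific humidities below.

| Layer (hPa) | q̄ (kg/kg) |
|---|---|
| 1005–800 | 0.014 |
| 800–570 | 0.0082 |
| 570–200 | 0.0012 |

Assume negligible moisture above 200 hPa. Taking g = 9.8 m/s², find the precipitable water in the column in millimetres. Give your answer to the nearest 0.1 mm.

PW ≈ 53.1 mm

Precipitable water is the column-integrated vapour mass per unit area: PW = (1/g) Σ q̄ Δp, with q in kg/kg and Δp in Pa (1 kg/m² of water = 1 mm).
Layer 1005–800 hPa: Δp = 205 hPa = 20500 Pa, q̄ = 0.014 kg/kg → 0.014 × 20500 / 9.8 = 29.29 mm
Layer 800–570 hPa: Δp = 230 hPa = 23000 Pa, q̄ = 0.0082 kg/kg → 0.0082 × 23000 / 9.8 = 19.24 mm
Layer 570–200 hPa: Δp = 370 hPa = 37000 Pa, q̄ = 0.0012 kg/kg → 0.0012 × 37000 / 9.8 = 4.53 mm
PW = 29.29 + 19.24 + 4.53 = 53.06 ≈ 53.1 mm.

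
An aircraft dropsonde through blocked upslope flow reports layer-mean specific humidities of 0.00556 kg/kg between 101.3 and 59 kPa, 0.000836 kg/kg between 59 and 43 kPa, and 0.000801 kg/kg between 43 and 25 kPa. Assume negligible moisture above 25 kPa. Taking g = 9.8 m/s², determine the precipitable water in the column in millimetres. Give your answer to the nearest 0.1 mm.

PW ≈ 26.8 mm

Precipitable water is the column-integrated vapour mass per unit area: PW = (1/g) Σ q̄ Δp, with q in kg/kg and Δp in Pa (1 kg/m² of water = 1 mm).
Layer 101.3–59 kPa: Δp = 423 hPa = 42300 Pa, q̄ = 0.00556 kg/kg → 0.00556 × 42300 / 9.8 = 24.00 mm
Layer 59–43 kPa: Δp = 160 hPa = 16000 Pa, q̄ = 0.000836 kg/kg → 0.000836 × 16000 / 9.8 = 1.36 mm
Layer 43–25 kPa: Δp = 180 hPa = 18000 Pa, q̄ = 0.000801 kg/kg → 0.000801 × 18000 / 9.8 = 1.47 mm
PW = 24.00 + 1.36 + 1.47 = 26.83 ≈ 26.8 mm.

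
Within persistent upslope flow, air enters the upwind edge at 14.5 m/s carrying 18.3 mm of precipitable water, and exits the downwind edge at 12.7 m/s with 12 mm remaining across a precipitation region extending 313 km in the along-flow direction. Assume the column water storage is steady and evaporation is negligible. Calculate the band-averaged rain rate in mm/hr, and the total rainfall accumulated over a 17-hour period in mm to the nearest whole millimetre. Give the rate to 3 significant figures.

Column moisture flux per unit crosswind length is F = V × PW.
Inflow: F_in = 14.5 × 18.3 = 265.35 mm·m/s
Outflow: F_out = 12.7 × 12 = 152.4 mm·m/s
Steady-state rate R = (F_in − F_out)/L = (265.35 − 152.4) / 313000 m = 3.609e-04 mm/s.
R = 3.609e-04 × 3600 = 1.30 mm/hr.
Over 17 h: total = 1.30 × 17 = 22.1 ≈ 22 mm.

R ≈ 1.30 mm/hr; total ≈ 22 mm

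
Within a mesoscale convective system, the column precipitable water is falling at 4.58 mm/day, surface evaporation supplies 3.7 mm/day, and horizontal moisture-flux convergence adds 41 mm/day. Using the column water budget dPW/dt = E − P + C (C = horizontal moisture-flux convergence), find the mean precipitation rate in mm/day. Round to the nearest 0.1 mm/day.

P ≈ 49.3 mm/day

dPW/dt = -4.58 mm/day.
P = E + C − dPW/dt = 3.7 + (41) − (-4.58) = 49.3 mm/day.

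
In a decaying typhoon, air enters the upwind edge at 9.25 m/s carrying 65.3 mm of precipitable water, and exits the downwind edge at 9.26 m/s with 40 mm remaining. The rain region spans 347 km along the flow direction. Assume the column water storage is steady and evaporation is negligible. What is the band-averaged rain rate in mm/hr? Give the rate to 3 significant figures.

Column moisture flux per unit crosswind length is F = V × PW.
Inflow: F_in = 9.25 × 65.3 = 604.025 mm·m/s
Outflow: F_out = 9.26 × 40 = 370.4 mm·m/s
Steady-state rate R = (F_in − F_out)/L = (604.025 − 370.4) / 347000 m = 6.733e-04 mm/s.
R = 6.733e-04 × 3600 = 2.42 mm/hr.

R ≈ 2.42 mm/hr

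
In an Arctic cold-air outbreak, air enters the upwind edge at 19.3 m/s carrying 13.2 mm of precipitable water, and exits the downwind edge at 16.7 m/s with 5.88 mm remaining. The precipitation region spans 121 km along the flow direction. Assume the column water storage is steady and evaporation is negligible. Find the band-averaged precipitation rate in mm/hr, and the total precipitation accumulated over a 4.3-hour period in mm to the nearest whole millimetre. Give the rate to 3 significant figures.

Column moisture flux per unit crosswind length is F = V × PW.
Inflow: F_in = 19.3 × 13.2 = 254.76 mm·m/s
Outflow: F_out = 16.7 × 5.88 = 98.196 mm·m/s
Steady-state rate R = (F_in − F_out)/L = (254.76 − 98.196) / 121000 m = 1.294e-03 mm/s.
R = 1.294e-03 × 3600 = 4.66 mm/hr.
Over 4.3 h: total = 4.66 × 4.3 = 20.038 ≈ 20 mm.

R ≈ 4.66 mm/hr; total ≈ 20 mm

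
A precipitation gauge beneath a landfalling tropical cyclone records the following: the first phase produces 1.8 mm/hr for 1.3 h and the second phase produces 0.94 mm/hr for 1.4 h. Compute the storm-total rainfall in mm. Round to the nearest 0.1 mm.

total ≈ 3.7 mm

Total = Σ Rᵢ Δtᵢ = 1.8 × 1.3 + 0.94 × 1.4
      = 2.34 + 1.316 = 3.7 mm.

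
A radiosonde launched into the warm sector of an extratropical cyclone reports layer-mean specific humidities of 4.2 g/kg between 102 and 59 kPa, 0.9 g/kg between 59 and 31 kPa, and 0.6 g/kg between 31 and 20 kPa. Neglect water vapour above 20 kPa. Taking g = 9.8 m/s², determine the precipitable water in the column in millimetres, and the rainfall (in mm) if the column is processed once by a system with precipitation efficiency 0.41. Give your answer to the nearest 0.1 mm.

Precipitable water is the column-integrated vapour mass per unit area: PW = (1/g) Σ q̄ Δp, with q in kg/kg and Δp in Pa (1 kg/m² of water = 1 mm).
Layer 102–59 kPa: Δp = 430 hPa = 43000 Pa, q̄ = 0.0042 kg/kg → 0.0042 × 43000 / 9.8 = 18.43 mm
Layer 59–31 kPa: Δp = 280 hPa = 28000 Pa, q̄ = 0.0009 kg/kg → 0.0009 × 28000 / 9.8 = 2.57 mm
Layer 31–20 kPa: Δp = 110 hPa = 11000 Pa, q̄ = 0.0006 kg/kg → 0.0006 × 11000 / 9.8 = 0.67 mm
PW = 18.43 + 2.57 + 0.67 = 21.67 ≈ 21.7 mm.
Rainfall = ε × PW = 0.41 × 21.7 = 8.9 mm.

PW ≈ 21.7 mm; rainfall ≈ 8.9 mm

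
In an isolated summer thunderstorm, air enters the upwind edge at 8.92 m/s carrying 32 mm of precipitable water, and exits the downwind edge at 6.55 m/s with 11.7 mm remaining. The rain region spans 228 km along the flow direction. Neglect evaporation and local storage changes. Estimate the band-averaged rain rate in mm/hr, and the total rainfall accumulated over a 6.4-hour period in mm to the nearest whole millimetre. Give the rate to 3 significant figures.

R ≈ 3.30 mm/hr; total ≈ 21 mm

Column moisture flux per unit crosswind length is F = V × PW.
Inflow: F_in = 8.92 × 32 = 285.44 mm·m/s
Outflow: F_out = 6.55 × 11.7 = 76.635 mm·m/s
Steady-state rate R = (F_in − F_out)/L = (285.44 − 76.635) / 228000 m = 9.158e-04 mm/s.
R = 9.158e-04 × 3600 = 3.30 mm/hr.
Over 6.4 h: total = 3.30 × 6.4 = 21.12 ≈ 21 mm.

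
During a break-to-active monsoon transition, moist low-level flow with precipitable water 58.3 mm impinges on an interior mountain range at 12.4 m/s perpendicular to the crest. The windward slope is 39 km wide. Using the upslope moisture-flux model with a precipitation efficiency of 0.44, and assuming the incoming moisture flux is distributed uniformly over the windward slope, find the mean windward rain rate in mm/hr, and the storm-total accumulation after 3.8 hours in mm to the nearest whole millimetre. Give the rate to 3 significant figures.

R ≈ 29.4 mm/hr; total ≈ 112 mm

Incoming column moisture flux per unit ridge length: F = V × PW = 12.4 × 58.3 = 722.92 mm·m/s.
Spread over the 39 km slope with efficiency ε = 0.44: R = ε·F/W = 0.44 × 722.92 / 39000 m = 8.156e-03 mm/s.
R = 8.156e-03 × 3600 = 29.4 mm/hr.
Over 3.8 h: total = 29.4 × 3.8 = 111.72 ≈ 112 mm.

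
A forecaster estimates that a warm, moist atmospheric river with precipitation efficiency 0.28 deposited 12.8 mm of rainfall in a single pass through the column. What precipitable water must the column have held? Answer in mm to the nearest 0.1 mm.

PW = rainfall / ε = 12.8 / 0.28 = 45.7 mm.

PW ≈ 45.7 mm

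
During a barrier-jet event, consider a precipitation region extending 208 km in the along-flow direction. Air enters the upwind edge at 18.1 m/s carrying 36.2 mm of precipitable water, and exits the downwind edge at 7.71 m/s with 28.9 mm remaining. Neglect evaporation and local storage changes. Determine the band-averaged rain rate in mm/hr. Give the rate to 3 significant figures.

R ≈ 7.48 mm/hr

Column moisture flux per unit crosswind length is F = V × PW.
Inflow: F_in = 18.1 × 36.2 = 655.22 mm·m/s
Outflow: F_out = 7.71 × 28.9 = 222.819 mm·m/s
Steady-state rate R = (F_in − F_out)/L = (655.22 − 222.819) / 208000 m = 2.079e-03 mm/s.
R = 2.079e-03 × 3600 = 7.48 mm/hr.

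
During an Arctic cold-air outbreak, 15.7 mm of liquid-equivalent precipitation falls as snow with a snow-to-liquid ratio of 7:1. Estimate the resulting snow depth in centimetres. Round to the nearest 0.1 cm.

Snow depth = liquid × ratio = 15.7 mm × 7 = 109.9 mm = 11.0 cm.

snow depth ≈ 11.0 cm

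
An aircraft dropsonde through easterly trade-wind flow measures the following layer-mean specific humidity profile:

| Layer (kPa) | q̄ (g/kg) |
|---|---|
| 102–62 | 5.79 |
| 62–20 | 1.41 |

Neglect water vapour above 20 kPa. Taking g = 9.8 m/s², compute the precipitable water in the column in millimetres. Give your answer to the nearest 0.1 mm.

PW ≈ 29.7 mm

Precipitable water is the column-integrated vapour mass per unit area: PW = (1/g) Σ q̄ Δp, with q in kg/kg and Δp in Pa (1 kg/m² of water = 1 mm).
Layer 102–62 kPa: Δp = 400 hPa = 40000 Pa, q̄ = 0.00579 kg/kg → 0.00579 × 40000 / 9.8 = 23.63 mm
Layer 62–20 kPa: Δp = 420 hPa = 42000 Pa, q̄ = 0.00141 kg/kg → 0.00141 × 42000 / 9.8 = 6.04 mm
PW = 23.63 + 6.04 = 29.67 ≈ 29.7 mm.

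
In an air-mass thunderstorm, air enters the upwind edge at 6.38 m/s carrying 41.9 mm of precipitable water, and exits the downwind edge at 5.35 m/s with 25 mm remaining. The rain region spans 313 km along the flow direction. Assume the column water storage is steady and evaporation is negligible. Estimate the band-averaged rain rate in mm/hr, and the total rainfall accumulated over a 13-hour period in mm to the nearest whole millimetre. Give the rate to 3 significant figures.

Column moisture flux per unit crosswind length is F = V × PW.
Inflow: F_in = 6.38 × 41.9 = 267.322 mm·m/s
Outflow: F_out = 5.35 × 25 = 133.75 mm·m/s
Steady-state rate R = (F_in − F_out)/L = (267.322 − 133.75) / 313000 m = 4.267e-04 mm/s.
R = 4.267e-04 × 3600 = 1.54 mm/hr.
Over 13 h: total = 1.54 × 13 = 20.02 ≈ 20 mm.

R ≈ 1.54 mm/hr; total ≈ 20 mm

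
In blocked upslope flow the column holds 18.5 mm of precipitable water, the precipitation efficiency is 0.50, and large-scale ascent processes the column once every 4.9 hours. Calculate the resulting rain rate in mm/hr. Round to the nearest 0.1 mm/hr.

R ≈ 1.9 mm/hr

Each overturning extracts ε × PW = 0.50 × 18.5 = 9.25 mm.
Rate = ε·PW / τ = 9.25 / 4.9 h = 1.9 mm/hr.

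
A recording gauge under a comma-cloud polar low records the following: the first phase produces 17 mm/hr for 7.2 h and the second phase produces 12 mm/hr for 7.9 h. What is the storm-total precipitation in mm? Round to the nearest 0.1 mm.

total ≈ 217.2 mm

Total = Σ Rᵢ Δtᵢ = 17 × 7.2 + 12 × 7.9
      = 122.4 + 94.8 = 217.2 mm.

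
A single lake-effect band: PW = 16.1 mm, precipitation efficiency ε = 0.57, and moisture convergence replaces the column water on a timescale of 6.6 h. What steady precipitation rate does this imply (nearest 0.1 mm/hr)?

R ≈ 1.4 mm/hr

Each overturning extracts ε × PW = 0.57 × 16.1 = 9.177 mm.
Rate = ε·PW / τ = 9.177 / 6.6 h = 1.4 mm/hr.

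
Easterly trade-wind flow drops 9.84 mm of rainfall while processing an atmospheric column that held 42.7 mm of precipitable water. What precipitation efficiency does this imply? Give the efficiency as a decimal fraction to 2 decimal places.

ε ≈ 0.23

ε = rainfall / PW = 9.84 / 42.7 = 0.23.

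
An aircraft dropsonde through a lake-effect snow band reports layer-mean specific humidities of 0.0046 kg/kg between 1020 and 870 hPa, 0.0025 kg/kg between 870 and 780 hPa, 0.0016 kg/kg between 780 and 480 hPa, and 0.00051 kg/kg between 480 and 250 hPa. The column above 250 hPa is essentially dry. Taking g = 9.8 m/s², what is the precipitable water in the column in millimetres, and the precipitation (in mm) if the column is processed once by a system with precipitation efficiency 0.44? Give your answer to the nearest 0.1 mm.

PW ≈ 15.4 mm; precipitation ≈ 6.8 mm

Precipitable water is the column-integrated vapour mass per unit area: PW = (1/g) Σ q̄ Δp, with q in kg/kg and Δp in Pa (1 kg/m² of water = 1 mm).
Layer 1020–870 hPa: Δp = 150 hPa = 15000 Pa, q̄ = 0.0046 kg/kg → 0.0046 × 15000 / 9.8 = 7.04 mm
Layer 870–780 hPa: Δp = 90 hPa = 9000 Pa, q̄ = 0.0025 kg/kg → 0.0025 × 9000 / 9.8 = 2.30 mm
Layer 780–480 hPa: Δp = 300 hPa = 30000 Pa, q̄ = 0.0016 kg/kg → 0.0016 × 30000 / 9.8 = 4.90 mm
Layer 480–250 hPa: Δp = 230 hPa = 23000 Pa, q̄ = 0.00051 kg/kg → 0.00051 × 23000 / 9.8 = 1.20 mm
PW = 7.04 + 2.30 + 4.90 + 1.20 = 15.44 ≈ 15.4 mm.
Precipitation = ε × PW = 0.44 × 15.4 = 6.8 mm.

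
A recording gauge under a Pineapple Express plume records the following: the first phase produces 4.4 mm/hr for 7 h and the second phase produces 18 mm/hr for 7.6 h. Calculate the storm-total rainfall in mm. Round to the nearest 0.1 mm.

total ≈ 167.6 mm

Total = Σ Rᵢ Δtᵢ = 4.4 × 7 + 18 × 7.6
      = 30.8 + 136.8 = 167.6 mm.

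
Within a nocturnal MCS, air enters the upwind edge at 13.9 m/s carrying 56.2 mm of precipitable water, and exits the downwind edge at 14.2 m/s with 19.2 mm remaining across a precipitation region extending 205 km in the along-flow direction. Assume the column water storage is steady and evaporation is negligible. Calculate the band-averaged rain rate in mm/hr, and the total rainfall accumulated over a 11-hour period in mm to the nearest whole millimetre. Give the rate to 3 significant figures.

R ≈ 8.93 mm/hr; total ≈ 98 mm

Column moisture flux per unit crosswind length is F = V × PW.
Inflow: F_in = 13.9 × 56.2 = 781.18 mm·m/s
Outflow: F_out = 14.2 × 19.2 = 272.64 mm·m/s
Steady-state rate R = (F_in − F_out)/L = (781.18 − 272.64) / 205000 m = 2.481e-03 mm/s.
R = 2.481e-03 × 3600 = 8.93 mm/hr.
Over 11 h: total = 8.93 × 11 = 98.23 ≈ 98 mm.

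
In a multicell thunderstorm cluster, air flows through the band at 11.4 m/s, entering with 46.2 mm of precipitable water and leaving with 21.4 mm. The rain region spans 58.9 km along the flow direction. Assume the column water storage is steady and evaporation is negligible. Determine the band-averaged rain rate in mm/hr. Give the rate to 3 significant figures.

R ≈ 17.3 mm/hr

Column moisture flux per unit crosswind length is F = V × PW.
Inflow: F_in = 11.4 × 46.2 = 526.68 mm·m/s
Outflow: F_out = 11.4 × 21.4 = 243.96 mm·m/s
Steady-state rate R = (F_in − F_out)/L = (526.68 − 243.96) / 58900 m = 4.800e-03 mm/s.
R = 4.800e-03 × 3600 = 17.3 mm/hr.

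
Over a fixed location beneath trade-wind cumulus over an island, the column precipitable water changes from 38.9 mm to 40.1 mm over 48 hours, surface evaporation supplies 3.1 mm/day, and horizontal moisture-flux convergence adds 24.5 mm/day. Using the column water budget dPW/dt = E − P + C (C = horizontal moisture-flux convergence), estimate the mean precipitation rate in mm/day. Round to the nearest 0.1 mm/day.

P ≈ 27.0 mm/day

dPW/dt = (40.1 − 38.9) mm / (48/24 day) = +0.600 mm/day.
P = E + C − dPW/dt = 3.1 + (24.5) − (+0.600) = 27.0 mm/day.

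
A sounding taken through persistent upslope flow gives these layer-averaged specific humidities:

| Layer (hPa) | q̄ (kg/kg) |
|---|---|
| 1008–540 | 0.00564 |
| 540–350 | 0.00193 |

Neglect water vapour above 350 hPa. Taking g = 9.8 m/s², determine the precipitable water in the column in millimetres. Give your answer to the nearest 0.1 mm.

PW ≈ 30.7 mm

Precipitable water is the column-integrated vapour mass per unit area: PW = (1/g) Σ q̄ Δp, with q in kg/kg and Δp in Pa (1 kg/m² of water = 1 mm).
Layer 1008–540 hPa: Δp = 468 hPa = 46800 Pa, q̄ = 0.00564 kg/kg → 0.00564 × 46800 / 9.8 = 26.93 mm
Layer 540–350 hPa: Δp = 190 hPa = 19000 Pa, q̄ = 0.00193 kg/kg → 0.00193 × 19000 / 9.8 = 3.74 mm
PW = 26.93 + 3.74 = 30.67 ≈ 30.7 mm.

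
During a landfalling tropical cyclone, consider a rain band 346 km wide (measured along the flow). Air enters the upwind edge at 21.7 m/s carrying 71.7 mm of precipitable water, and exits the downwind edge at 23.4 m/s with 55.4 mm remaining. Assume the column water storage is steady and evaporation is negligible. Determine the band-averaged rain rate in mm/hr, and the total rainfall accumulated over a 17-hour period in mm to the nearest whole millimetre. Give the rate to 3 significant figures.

R ≈ 2.70 mm/hr; total ≈ 46 mm

Column moisture flux per unit crosswind length is F = V × PW.
Inflow: F_in = 21.7 × 71.7 = 1555.89 mm·m/s
Outflow: F_out = 23.4 × 55.4 = 1296.36 mm·m/s
Steady-state rate R = (F_in − F_out)/L = (1555.89 − 1296.36) / 346000 m = 7.501e-04 mm/s.
R = 7.501e-04 × 3600 = 2.70 mm/hr.
Over 17 h: total = 2.70 × 17 = 45.9 ≈ 46 mm.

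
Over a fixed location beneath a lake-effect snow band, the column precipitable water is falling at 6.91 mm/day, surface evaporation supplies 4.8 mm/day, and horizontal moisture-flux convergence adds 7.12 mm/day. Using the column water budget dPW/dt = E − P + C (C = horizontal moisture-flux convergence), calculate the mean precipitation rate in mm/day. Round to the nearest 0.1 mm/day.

dPW/dt = -6.91 mm/day.
P = E + C − dPW/dt = 4.8 + (7.12) − (-6.91) = 18.8 mm/day.

P ≈ 18.8 mm/day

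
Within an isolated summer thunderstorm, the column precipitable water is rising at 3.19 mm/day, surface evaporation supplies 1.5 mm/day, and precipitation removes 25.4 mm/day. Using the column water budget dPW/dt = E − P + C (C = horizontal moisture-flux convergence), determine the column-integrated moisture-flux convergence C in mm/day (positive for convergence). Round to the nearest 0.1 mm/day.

C ≈ 27.1 mm/day

dPW/dt = +3.19 mm/day.
C = dPW/dt − E + P = (+3.19) − 1.5 + 25.4 = 27.1 mm/day.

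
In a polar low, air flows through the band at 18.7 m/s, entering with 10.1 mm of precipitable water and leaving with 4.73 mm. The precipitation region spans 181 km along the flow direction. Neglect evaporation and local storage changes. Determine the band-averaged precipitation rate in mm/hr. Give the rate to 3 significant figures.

Column moisture flux per unit crosswind length is F = V × PW.
Inflow: F_in = 18.7 × 10.1 = 188.87 mm·m/s
Outflow: F_out = 18.7 × 4.73 = 88.451 mm·m/s
Steady-state rate R = (F_in − F_out)/L = (188.87 − 88.451) / 181000 m = 5.548e-04 mm/s.
R = 5.548e-04 × 3600 = 2.00 mm/hr.

R ≈ 2.00 mm/hr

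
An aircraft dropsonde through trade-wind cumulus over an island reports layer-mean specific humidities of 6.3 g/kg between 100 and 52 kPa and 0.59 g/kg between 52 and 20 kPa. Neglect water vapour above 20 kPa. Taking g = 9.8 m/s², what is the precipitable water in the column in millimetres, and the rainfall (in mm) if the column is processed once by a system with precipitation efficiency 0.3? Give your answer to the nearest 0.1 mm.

Precipitable water is the column-integrated vapour mass per unit area: PW = (1/g) Σ q̄ Δp, with q in kg/kg and Δp in Pa (1 kg/m² of water = 1 mm).
Layer 100–52 kPa: Δp = 480 hPa = 48000 Pa, q̄ = 0.0063 kg/kg → 0.0063 × 48000 / 9.8 = 30.86 mm
Layer 52–20 kPa: Δp = 320 hPa = 32000 Pa, q̄ = 0.00059 kg/kg → 0.00059 × 32000 / 9.8 = 1.93 mm
PW = 30.86 + 1.93 = 32.79 ≈ 32.8 mm.
Rainfall = ε × PW = 0.3 × 32.8 = 9.8 mm.

PW ≈ 32.8 mm; rainfall ≈ 9.8 mm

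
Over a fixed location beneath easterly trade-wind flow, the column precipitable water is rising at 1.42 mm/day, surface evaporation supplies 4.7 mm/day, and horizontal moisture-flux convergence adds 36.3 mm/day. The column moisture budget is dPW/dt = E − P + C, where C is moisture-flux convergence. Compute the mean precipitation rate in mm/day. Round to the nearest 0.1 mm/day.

P ≈ 39.6 mm/day

dPW/dt = +1.42 mm/day.
P = E + C − dPW/dt = 4.7 + (36.3) − (+1.42) = 39.6 mm/day.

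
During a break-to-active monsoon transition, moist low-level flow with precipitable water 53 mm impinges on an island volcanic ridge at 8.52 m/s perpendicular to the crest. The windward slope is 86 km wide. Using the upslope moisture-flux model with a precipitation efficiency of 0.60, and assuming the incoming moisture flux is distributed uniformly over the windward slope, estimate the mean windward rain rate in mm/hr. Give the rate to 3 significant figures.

Incoming column moisture flux per unit ridge length: F = V × PW = 8.52 × 53 = 451.56 mm·m/s.
Spread over the 86 km slope with efficiency ε = 0.60: R = ε·F/W = 0.60 × 451.56 / 86000 m = 3.150e-03 mm/s.
R = 3.150e-03 × 3600 = 11.3 mm/hr.

R ≈ 11.3 mm/hr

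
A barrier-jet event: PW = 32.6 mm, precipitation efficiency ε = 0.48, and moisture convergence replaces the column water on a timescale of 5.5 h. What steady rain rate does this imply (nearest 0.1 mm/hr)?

R ≈ 2.8 mm/hr

Each overturning extracts ε × PW = 0.48 × 32.6 = 15.648 mm.
Rate = ε·PW / τ = 15.648 / 5.5 h = 2.8 mm/hr.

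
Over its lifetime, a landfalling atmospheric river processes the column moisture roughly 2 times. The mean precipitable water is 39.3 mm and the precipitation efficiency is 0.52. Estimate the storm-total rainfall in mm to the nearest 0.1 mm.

rainfall ≈ 40.9 mm

Each cycle deposits ε × PW = 0.52 × 39.3 = 20.436 mm.
Over 2 cycles: 2 × 20.436 = 40.9 mm.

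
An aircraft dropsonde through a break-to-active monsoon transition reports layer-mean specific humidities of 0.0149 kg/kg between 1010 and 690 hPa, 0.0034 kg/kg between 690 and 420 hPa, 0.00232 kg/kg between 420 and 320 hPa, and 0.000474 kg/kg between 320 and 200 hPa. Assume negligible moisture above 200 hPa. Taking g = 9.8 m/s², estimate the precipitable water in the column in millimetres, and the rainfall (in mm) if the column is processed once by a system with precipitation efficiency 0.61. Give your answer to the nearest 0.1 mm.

PW ≈ 61.0 mm; rainfall ≈ 37.2 mm

Precipitable water is the column-integrated vapour mass per unit area: PW = (1/g) Σ q̄ Δp, with q in kg/kg and Δp in Pa (1 kg/m² of water = 1 mm).
Layer 1010–690 hPa: Δp = 320 hPa = 32000 Pa, q̄ = 0.0149 kg/kg → 0.0149 × 32000 / 9.8 = 48.65 mm
Layer 690–420 hPa: Δp = 270 hPa = 27000 Pa, q̄ = 0.0034 kg/kg → 0.0034 × 27000 / 9.8 = 9.37 mm
Layer 420–320 hPa: Δp = 100 hPa = 10000 Pa, q̄ = 0.00232 kg/kg → 0.00232 × 10000 / 9.8 = 2.37 mm
Layer 320–200 hPa: Δp = 120 hPa = 12000 Pa, q̄ = 0.000474 kg/kg → 0.000474 × 12000 / 9.8 = 0.58 mm
PW = 48.65 + 9.37 + 2.37 + 0.58 = 60.97 ≈ 61.0 mm.
Rainfall = ε × PW = 0.61 × 61.0 = 37.2 mm.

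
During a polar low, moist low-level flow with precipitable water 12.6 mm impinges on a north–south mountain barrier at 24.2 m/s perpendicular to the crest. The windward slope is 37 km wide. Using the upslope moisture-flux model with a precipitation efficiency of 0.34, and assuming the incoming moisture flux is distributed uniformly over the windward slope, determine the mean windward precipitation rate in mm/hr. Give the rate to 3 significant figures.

Incoming column moisture flux per unit ridge length: F = V × PW = 24.2 × 12.6 = 304.92 mm·m/s.
Spread over the 37 km slope with efficiency ε = 0.34: R = ε·F/W = 0.34 × 304.92 / 37000 m = 2.802e-03 mm/s.
R = 2.802e-03 × 3600 = 10.1 mm/hr.

R ≈ 10.1 mm/hr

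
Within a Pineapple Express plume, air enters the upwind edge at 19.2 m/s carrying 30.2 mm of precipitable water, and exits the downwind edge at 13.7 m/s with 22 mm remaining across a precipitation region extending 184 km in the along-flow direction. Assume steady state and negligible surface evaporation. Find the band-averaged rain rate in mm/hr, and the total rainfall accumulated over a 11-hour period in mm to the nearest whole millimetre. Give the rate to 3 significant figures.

Column moisture flux per unit crosswind length is F = V × PW.
Inflow: F_in = 19.2 × 30.2 = 579.84 mm·m/s
Outflow: F_out = 13.7 × 22 = 301.4 mm·m/s
Steady-state rate R = (F_in − F_out)/L = (579.84 − 301.4) / 184000 m = 1.513e-03 mm/s.
R = 1.513e-03 × 3600 = 5.45 mm/hr.
Over 11 h: total = 5.45 × 11 = 59.95 ≈ 60 mm.

R ≈ 5.45 mm/hr; total ≈ 60 mm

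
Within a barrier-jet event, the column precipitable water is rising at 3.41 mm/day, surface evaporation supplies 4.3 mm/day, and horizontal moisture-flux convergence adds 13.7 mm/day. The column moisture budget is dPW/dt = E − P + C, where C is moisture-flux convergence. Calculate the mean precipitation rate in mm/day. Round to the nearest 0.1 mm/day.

dPW/dt = +3.41 mm/day.
P = E + C − dPW/dt = 4.3 + (13.7) − (+3.41) = 14.6 mm/day.

P ≈ 14.6 mm/day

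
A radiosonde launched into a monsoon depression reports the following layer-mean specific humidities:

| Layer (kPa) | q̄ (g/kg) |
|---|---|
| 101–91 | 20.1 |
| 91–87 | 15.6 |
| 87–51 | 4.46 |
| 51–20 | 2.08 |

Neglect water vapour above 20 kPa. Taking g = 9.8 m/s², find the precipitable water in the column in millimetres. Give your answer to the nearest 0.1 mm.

Precipitable water is the column-integrated vapour mass per unit area: PW = (1/g) Σ q̄ Δp, with q in kg/kg and Δp in Pa (1 kg/m² of water = 1 mm).
Layer 101–91 kPa: Δp = 100 hPa = 10000 Pa, q̄ = 0.0201 kg/kg → 0.0201 × 10000 / 9.8 = 20.51 mm
Layer 91–87 kPa: Δp = 40 hPa = 4000 Pa, q̄ = 0.0156 kg/kg → 0.0156 × 4000 / 9.8 = 6.37 mm
Layer 87–51 kPa: Δp = 360 hPa = 36000 Pa, q̄ = 0.00446 kg/kg → 0.00446 × 36000 / 9.8 = 16.38 mm
Layer 51–20 kPa: Δp = 310 hPa = 31000 Pa, q̄ = 0.00208 kg/kg → 0.00208 × 31000 / 9.8 = 6.58 mm
PW = 20.51 + 6.37 + 16.38 + 6.58 = 49.84 ≈ 49.8 mm.

PW ≈ 49.8 mm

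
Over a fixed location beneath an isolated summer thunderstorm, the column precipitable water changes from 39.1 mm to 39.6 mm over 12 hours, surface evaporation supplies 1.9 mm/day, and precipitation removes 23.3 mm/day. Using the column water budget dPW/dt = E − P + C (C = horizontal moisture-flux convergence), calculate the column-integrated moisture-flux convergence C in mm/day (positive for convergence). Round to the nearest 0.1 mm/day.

dPW/dt = (39.6 − 39.1) mm / (12/24 day) = +1.000 mm/day.
C = dPW/dt − E + P = (+1.000) − 1.9 + 23.3 = 22.4 mm/day.

C ≈ 22.4 mm/day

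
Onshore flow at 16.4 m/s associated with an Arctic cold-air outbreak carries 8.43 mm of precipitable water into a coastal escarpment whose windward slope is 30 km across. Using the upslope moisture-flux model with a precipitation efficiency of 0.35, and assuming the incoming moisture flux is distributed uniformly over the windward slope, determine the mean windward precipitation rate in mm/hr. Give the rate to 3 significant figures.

R ≈ 5.81 mm/hr

Incoming column moisture flux per unit ridge length: F = V × PW = 16.4 × 8.43 = 138.252 mm·m/s.
Spread over the 30 km slope with efficiency ε = 0.35: R = ε·F/W = 0.35 × 138.252 / 30000 m = 1.613e-03 mm/s.
R = 1.613e-03 × 3600 = 5.81 mm/hr.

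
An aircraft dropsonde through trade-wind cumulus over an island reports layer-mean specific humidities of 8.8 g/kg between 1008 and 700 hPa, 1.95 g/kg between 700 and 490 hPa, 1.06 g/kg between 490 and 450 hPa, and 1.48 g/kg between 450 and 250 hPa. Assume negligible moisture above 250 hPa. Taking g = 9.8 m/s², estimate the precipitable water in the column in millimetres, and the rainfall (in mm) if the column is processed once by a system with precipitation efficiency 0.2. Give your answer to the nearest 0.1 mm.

Precipitable water is the column-integrated vapour mass per unit area: PW = (1/g) Σ q̄ Δp, with q in kg/kg and Δp in Pa (1 kg/m² of water = 1 mm).
Layer 1008–700 hPa: Δp = 308 hPa = 30800 Pa, q̄ = 0.0088 kg/kg → 0.0088 × 30800 / 9.8 = 27.66 mm
Layer 700–490 hPa: Δp = 210 hPa = 21000 Pa, q̄ = 0.00195 kg/kg → 0.00195 × 21000 / 9.8 = 4.18 mm
Layer 490–450 hPa: Δp = 40 hPa = 4000 Pa, q̄ = 0.00106 kg/kg → 0.00106 × 4000 / 9.8 = 0.43 mm
Layer 450–250 hPa: Δp = 200 hPa = 20000 Pa, q̄ = 0.00148 kg/kg → 0.00148 × 20000 / 9.8 = 3.02 mm
PW = 27.66 + 4.18 + 0.43 + 3.02 = 35.29 ≈ 35.3 mm.
Rainfall = ε × PW = 0.2 × 35.3 = 7.1 mm.

PW ≈ 35.3 mm; rainfall ≈ 7.1 mm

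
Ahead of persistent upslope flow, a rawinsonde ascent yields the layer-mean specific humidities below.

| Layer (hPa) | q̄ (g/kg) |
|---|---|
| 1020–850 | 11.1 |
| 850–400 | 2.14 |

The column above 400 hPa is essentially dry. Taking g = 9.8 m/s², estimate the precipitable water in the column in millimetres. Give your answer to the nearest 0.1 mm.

Precipitable water is the column-integrated vapour mass per unit area: PW = (1/g) Σ q̄ Δp, with q in kg/kg and Δp in Pa (1 kg/m² of water = 1 mm).
Layer 1020–850 hPa: Δp = 170 hPa = 17000 Pa, q̄ = 0.0111 kg/kg → 0.0111 × 17000 / 9.8 = 19.26 mm
Layer 850–400 hPa: Δp = 450 hPa = 45000 Pa, q̄ = 0.00214 kg/kg → 0.00214 × 45000 / 9.8 = 9.83 mm
PW = 19.26 + 9.83 = 29.09 ≈ 29.1 mm.

PW ≈ 29.1 mm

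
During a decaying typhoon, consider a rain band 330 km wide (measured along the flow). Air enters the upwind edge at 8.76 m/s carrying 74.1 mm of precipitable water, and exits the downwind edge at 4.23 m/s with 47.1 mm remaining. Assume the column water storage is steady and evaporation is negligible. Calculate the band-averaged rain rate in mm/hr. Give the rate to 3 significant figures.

R ≈ 4.91 mm/hr

Column moisture flux per unit crosswind length is F = V × PW.
Inflow: F_in = 8.76 × 74.1 = 649.116 mm·m/s
Outflow: F_out = 4.23 × 47.1 = 199.233 mm·m/s
Steady-state rate R = (F_in − F_out)/L = (649.116 − 199.233) / 330000 m = 1.363e-03 mm/s.
R = 1.363e-03 × 3600 = 4.91 mm/hr.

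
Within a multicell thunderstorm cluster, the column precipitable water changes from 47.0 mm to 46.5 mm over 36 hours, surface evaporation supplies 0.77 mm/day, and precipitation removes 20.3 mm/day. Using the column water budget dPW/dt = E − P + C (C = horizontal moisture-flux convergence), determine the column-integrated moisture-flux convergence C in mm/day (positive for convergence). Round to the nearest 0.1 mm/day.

C ≈ 19.2 mm/day

dPW/dt = (46.5 − 47.0) mm / (36/24 day) = -0.333 mm/day.
C = dPW/dt − E + P = (-0.333) − 0.77 + 20.3 = 19.2 mm/day.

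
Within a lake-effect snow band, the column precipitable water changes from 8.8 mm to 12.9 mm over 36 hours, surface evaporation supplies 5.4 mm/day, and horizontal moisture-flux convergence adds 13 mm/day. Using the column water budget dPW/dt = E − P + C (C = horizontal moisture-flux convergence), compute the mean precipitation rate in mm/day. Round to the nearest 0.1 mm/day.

P ≈ 15.7 mm/day

dPW/dt = (12.9 − 8.8) mm / (36/24 day) = +2.733 mm/day.
P = E + C − dPW/dt = 5.4 + (13) − (+2.733) = 15.7 mm/day.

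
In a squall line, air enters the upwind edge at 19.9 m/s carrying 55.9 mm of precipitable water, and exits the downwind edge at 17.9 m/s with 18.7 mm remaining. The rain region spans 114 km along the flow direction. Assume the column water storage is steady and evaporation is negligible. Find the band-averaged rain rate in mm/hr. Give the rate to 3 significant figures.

Column moisture flux per unit crosswind length is F = V × PW.
Inflow: F_in = 19.9 × 55.9 = 1112.41 mm·m/s
Outflow: F_out = 17.9 × 18.7 = 334.73 mm·m/s
Steady-state rate R = (F_in − F_out)/L = (1112.41 − 334.73) / 114000 m = 6.822e-03 mm/s.
R = 6.822e-03 × 3600 = 24.6 mm/hr.

R ≈ 24.6 mm/hr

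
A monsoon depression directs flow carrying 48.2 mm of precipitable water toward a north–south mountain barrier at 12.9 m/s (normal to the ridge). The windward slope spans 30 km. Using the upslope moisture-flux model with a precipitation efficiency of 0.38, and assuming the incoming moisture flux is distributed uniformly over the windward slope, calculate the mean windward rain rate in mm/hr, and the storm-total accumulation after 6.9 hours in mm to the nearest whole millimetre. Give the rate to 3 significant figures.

Incoming column moisture flux per unit ridge length: F = V × PW = 12.9 × 48.2 = 621.78 mm·m/s.
Spread over the 30 km slope with efficiency ε = 0.38: R = ε·F/W = 0.38 × 621.78 / 30000 m = 7.876e-03 mm/s.
R = 7.876e-03 × 3600 = 28.4 mm/hr.
Over 6.9 h: total = 28.4 × 6.9 = 195.96 ≈ 196 mm.

R ≈ 28.4 mm/hr; total ≈ 196 mm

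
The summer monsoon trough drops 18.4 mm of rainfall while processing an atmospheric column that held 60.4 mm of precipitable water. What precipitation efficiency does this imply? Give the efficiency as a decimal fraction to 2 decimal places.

ε = rainfall / PW = 18.4 / 60.4 = 0.30.

ε ≈ 0.30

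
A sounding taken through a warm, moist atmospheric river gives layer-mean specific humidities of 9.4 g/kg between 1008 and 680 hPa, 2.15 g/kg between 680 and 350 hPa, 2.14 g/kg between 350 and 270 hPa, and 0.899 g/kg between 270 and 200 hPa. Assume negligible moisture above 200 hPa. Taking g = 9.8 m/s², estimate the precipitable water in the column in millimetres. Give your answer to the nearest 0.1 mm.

Precipitable water is the column-integrated vapour mass per unit area: PW = (1/g) Σ q̄ Δp, with q in kg/kg and Δp in Pa (1 kg/m² of water = 1 mm).
Layer 1008–680 hPa: Δp = 328 hPa = 32800 Pa, q̄ = 0.0094 kg/kg → 0.0094 × 32800 / 9.8 = 31.46 mm
Layer 680–350 hPa: Δp = 330 hPa = 33000 Pa, q̄ = 0.00215 kg/kg → 0.00215 × 33000 / 9.8 = 7.24 mm
Layer 350–270 hPa: Δp = 80 hPa = 8000 Pa, q̄ = 0.00214 kg/kg → 0.00214 × 8000 / 9.8 = 1.75 mm
Layer 270–200 hPa: Δp = 70 hPa = 7000 Pa, q̄ = 0.000899 kg/kg → 0.000899 × 7000 / 9.8 = 0.64 mm
PW = 31.46 + 7.24 + 1.75 + 0.64 = 41.09 ≈ 41.1 mm.

PW ≈ 41.1 mm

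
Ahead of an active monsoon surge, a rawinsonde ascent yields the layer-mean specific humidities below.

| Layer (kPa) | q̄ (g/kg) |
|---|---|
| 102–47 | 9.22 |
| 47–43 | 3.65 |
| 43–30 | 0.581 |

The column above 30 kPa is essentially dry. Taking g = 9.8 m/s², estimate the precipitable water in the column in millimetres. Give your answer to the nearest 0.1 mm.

PW ≈ 54.0 mm

Precipitable water is the column-integrated vapour mass per unit area: PW = (1/g) Σ q̄ Δp, with q in kg/kg and Δp in Pa (1 kg/m² of water = 1 mm).
Layer 102–47 kPa: Δp = 550 hPa = 55000 Pa, q̄ = 0.00922 kg/kg → 0.00922 × 55000 / 9.8 = 51.74 mm
Layer 47–43 kPa: Δp = 40 hPa = 4000 Pa, q̄ = 0.00365 kg/kg → 0.00365 × 4000 / 9.8 = 1.49 mm
Layer 43–30 kPa: Δp = 130 hPa = 13000 Pa, q̄ = 0.000581 kg/kg → 0.000581 × 13000 / 9.8 = 0.77 mm
PW = 51.74 + 1.49 + 0.77 = 54.00 ≈ 54.0 mm.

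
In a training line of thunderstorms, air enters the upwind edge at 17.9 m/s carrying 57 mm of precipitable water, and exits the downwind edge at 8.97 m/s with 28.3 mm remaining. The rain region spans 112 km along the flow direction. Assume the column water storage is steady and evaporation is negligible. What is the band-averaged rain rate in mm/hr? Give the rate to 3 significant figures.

R ≈ 24.6 mm/hr

Column moisture flux per unit crosswind length is F = V × PW.
Inflow: F_in = 17.9 × 57 = 1020.3 mm·m/s
Outflow: F_out = 8.97 × 28.3 = 253.851 mm·m/s
Steady-state rate R = (F_in − F_out)/L = (1020.3 − 253.851) / 112000 m = 6.843e-03 mm/s.
R = 6.843e-03 × 3600 = 24.6 mm/hr.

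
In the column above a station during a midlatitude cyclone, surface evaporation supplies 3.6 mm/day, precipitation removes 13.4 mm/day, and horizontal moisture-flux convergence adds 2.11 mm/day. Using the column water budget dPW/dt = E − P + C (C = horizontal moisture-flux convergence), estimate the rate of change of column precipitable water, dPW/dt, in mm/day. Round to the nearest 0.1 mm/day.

dPW/dt = E − P + C = 3.6 − 13.4 + (2.11) = -7.7 mm/day.

dPW/dt ≈ -7.7 mm/day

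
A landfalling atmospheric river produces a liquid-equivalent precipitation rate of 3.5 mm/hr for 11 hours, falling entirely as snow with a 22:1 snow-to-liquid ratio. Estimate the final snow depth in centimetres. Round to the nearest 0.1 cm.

Liquid-equivalent depth = 3.5 × 11 = 38.5 mm.
Snow depth = 38.5 mm × 22 = 847 mm = 84.7 cm.

snow depth ≈ 84.7 cm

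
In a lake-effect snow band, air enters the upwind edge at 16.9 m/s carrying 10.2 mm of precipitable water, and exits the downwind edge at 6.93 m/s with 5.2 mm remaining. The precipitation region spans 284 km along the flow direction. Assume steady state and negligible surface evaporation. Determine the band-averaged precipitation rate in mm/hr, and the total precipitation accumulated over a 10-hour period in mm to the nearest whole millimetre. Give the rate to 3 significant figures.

Column moisture flux per unit crosswind length is F = V × PW.
Inflow: F_in = 16.9 × 10.2 = 172.38 mm·m/s
Outflow: F_out = 6.93 × 5.2 = 36.036 mm·m/s
Steady-state rate R = (F_in − F_out)/L = (172.38 − 36.036) / 284000 m = 4.801e-04 mm/s.
R = 4.801e-04 × 3600 = 1.73 mm/hr.
Over 10 h: total = 1.73 × 10 = 17.3 ≈ 17 mm.

R ≈ 1.73 mm/hr; total ≈ 17 mm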